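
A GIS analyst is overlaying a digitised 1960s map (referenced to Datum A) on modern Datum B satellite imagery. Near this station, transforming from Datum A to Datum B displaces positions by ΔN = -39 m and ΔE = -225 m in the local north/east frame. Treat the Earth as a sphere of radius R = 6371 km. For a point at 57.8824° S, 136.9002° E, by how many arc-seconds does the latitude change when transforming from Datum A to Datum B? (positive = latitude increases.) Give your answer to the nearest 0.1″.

On a sphere of radius R, 1 rad of latitude = R, so Δφ = ΔN / R = -39.0 / 6371000 = -6.1215e-06 rad = -1.263″.

Δφ = -1.3″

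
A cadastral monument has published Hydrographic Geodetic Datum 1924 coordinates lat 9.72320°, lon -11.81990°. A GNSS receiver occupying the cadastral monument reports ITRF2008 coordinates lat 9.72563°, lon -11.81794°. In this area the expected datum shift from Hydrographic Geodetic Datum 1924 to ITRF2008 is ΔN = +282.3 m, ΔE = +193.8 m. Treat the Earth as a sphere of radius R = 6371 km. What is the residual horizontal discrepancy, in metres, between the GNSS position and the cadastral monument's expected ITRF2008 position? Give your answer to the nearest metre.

Observed coordinate differences: Δφ = +0.00243°, Δλ = +0.00196°.
Converting to metres (1° lat = 111195 m, cos φ = 0.985635): observed ΔN = 270.2 m, observed ΔE = 214.8 m.
Subtracting the expected shift leaves a residual of 270.2 − (282.3) = -12.1 m north and 214.8 − (193.8) = 21.0 m east.
Residual distance = √((-12.1)² + 21.0²) = 24.2 m.

24 m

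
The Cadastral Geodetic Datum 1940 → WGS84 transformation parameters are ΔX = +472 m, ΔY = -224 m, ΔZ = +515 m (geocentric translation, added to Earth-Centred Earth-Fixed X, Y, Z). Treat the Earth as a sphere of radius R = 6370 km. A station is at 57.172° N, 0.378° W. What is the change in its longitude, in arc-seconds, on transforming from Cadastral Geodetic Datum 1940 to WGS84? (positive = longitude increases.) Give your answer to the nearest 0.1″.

sin φ = 0.840302, cos φ = 0.542119, sin λ = -0.006597, cos λ = 0.999978.
East component: ΔE = −sin λ·ΔX + cos λ·ΔY = −(-0.006597)(472) + (0.999978)(-224) = -220.88 m.
1° of latitude spans πR/180 = 111177 m; at latitude φ, 1° of longitude spans that × cos φ = 60271.4 m, so Δλ = -220.88 / 60271.4 × 3600 = -13.193″.

Δλ = -13.2″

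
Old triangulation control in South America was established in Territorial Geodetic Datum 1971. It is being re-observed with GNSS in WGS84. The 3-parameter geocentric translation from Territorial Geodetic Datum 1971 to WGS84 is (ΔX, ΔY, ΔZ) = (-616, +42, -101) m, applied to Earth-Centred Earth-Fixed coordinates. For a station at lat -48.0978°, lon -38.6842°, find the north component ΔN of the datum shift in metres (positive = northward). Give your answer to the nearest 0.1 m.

At φ = -48.0978°, λ = -38.6842°: sin φ = -0.744286, cos φ = 0.667861, sin λ = -0.625027, cos λ = 0.780603.
ΔN = −sin φ cos λ·ΔX − sin φ sin λ·ΔY + cos φ·ΔZ = −(-0.744286)(0.780603)(-616) − (-0.744286)(-0.625027)(42) + (0.667861)(-101) = -444.88 m.

ΔN = -444.9 m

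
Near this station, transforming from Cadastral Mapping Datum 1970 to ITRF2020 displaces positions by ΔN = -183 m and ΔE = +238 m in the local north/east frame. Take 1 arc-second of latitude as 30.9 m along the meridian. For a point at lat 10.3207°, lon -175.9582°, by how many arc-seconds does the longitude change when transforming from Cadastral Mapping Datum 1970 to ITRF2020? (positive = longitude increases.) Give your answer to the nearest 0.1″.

At latitude 10.3207°, cos φ = 0.983820.
1″ of longitude at this latitude = 30.90 × cos φ = 30.4000 m, so Δλ = 238.0 / 30.4000 = 7.829″.

Δλ = 7.8″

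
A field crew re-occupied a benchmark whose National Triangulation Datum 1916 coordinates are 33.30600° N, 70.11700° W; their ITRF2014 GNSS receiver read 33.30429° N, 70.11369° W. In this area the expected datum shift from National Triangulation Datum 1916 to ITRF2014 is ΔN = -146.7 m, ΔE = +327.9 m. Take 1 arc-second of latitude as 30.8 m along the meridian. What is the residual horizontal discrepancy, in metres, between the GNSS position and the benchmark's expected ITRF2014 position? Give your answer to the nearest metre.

Observed coordinate differences: Δφ = -0.00171°, Δλ = +0.00331°.
Converting to metres (1° lat = 110880 m, cos φ = 0.835750): observed ΔN = -189.6 m, observed ΔE = 306.7 m.
Subtracting the expected shift leaves a residual of -189.6 − (-146.7) = -42.9 m north and 306.7 − (327.9) = -21.2 m east.
Residual distance = √((-42.9)² + (-21.2)²) = 47.8 m.

48 m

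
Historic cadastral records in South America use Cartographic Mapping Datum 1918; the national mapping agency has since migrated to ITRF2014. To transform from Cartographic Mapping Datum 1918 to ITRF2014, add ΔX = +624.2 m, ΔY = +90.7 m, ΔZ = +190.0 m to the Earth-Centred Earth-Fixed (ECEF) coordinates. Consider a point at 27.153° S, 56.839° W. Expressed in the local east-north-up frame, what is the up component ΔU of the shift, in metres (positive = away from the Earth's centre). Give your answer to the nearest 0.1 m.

The local up (radial) axis is (cos φ cos λ, cos φ sin λ, sin φ), giving ΔU = 303.804 − 67.560 − 86.710 = 149.53 m.

ΔU = 149.5 m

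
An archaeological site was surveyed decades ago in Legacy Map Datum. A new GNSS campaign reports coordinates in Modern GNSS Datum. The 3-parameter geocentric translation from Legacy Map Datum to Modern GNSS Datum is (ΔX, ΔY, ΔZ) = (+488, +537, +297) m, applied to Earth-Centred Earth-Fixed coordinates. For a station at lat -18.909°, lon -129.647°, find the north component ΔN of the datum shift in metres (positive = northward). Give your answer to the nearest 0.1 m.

At φ = -18.909°, λ = -129.647°: sin φ = -0.324066, cos φ = 0.946034, sin λ = -0.769990, cos λ = -0.638056.
ΔN = −sin φ cos λ·ΔX − sin φ sin λ·ΔY + cos φ·ΔZ = −(-0.324066)(-0.638056)(488) − (-0.324066)(-0.769990)(537) + (0.946034)(297) = 46.07 m.

ΔN = 46.1 m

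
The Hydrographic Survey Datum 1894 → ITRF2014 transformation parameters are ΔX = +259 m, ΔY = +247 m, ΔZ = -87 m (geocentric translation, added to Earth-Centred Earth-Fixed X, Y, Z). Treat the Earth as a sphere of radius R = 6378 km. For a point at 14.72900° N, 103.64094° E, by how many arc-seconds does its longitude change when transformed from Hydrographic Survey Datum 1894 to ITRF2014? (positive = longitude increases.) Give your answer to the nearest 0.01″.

Δλ = -10.36″

sin φ = 0.254247, cos φ = 0.967139, sin λ = 0.971793, cos λ = -0.235837.
East component: ΔE = −sin λ·ΔX + cos λ·ΔY = −(0.971793)(259) + (-0.235837)(247) = -309.95 m.
1° of latitude spans πR/180 = 111317 m; at latitude φ, 1° of longitude spans that × cos φ = 107659.1 m, so Δλ = -309.95 / 107659.1 × 3600 = -10.364″.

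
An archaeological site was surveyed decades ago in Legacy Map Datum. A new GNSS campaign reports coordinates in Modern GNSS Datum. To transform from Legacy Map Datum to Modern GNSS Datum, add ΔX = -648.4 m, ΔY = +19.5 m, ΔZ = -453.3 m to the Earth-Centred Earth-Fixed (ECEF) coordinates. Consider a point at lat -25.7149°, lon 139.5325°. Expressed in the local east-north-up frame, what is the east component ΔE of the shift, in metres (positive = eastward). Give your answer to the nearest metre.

At φ = -25.7149°, λ = 139.5325°: sin φ = -0.433893, cos φ = 0.900964, sin λ = 0.649017, cos λ = -0.760774.
ΔE = −sin λ·ΔX + cos λ·ΔY = −(0.649017)·(-648.4) + (-0.760774)·(19.5) = 405.99 m.

ΔE = 406 m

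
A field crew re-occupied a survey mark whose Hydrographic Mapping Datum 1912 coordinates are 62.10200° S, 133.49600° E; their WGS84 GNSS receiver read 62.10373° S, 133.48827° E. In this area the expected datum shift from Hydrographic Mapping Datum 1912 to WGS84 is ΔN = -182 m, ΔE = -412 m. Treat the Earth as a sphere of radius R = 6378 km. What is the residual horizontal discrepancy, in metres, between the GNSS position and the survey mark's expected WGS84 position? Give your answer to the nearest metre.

14 m

Observed coordinate differences: Δφ = -0.00173°, Δλ = -0.00773°.
Converting to metres (1° lat = 111317 m, cos φ = 0.467899): observed ΔN = -192.6 m, observed ΔE = -402.6 m.
Subtracting the expected shift leaves a residual of -192.6 − (-182) = -10.6 m north and -402.6 − (-412) = 9.4 m east.
Residual distance = √((-10.6)² + 9.4²) = 14.1 m.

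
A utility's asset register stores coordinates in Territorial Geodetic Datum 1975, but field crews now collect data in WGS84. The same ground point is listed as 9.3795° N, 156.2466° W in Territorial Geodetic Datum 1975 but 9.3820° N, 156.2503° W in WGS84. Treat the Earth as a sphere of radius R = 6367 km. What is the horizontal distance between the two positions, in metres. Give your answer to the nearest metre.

492 m

Δφ = 9.3820° − 9.3795° = +0.0025°; Δλ = -156.2503° − -156.2466° = -0.0037°.
1° along a meridian = πR/180 = 111125 m.
ΔN = Δφ × 111125 = 277.8 m; ΔE = Δλ × 111125 × cos(9.3795°) = -0.0037 × 111125 × 0.986631 = -405.7 m.
Distance = √(ΔE² + ΔN²) = √((-405.7)² + 277.8²) = 491.7 m.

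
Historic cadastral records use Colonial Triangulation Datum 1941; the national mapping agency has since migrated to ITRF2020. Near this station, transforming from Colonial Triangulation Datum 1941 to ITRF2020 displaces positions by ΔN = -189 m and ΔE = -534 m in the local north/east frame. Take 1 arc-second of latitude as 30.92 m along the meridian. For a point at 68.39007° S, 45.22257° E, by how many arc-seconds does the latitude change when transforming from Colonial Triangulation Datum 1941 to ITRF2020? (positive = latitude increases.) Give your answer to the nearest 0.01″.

1″ of latitude = 30.92 m, so Δφ = -189.0 / 30.92 = -6.113″.

Δφ = -6.11″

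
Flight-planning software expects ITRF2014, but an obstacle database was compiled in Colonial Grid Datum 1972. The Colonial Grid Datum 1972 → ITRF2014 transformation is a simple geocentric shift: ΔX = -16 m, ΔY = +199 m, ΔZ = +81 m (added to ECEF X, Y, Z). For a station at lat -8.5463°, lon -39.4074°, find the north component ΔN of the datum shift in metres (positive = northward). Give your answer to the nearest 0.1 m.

ΔN = 59.5 m

At φ = -8.5463°, λ = -39.4074°: sin φ = -0.148609, cos φ = 0.988896, sin λ = -0.634830, cos λ = 0.772652.
ΔN = −sin φ cos λ·ΔX − sin φ sin λ·ΔY + cos φ·ΔZ = −(-0.148609)(0.772652)(-16) − (-0.148609)(-0.634830)(199) + (0.988896)(81) = 59.49 m.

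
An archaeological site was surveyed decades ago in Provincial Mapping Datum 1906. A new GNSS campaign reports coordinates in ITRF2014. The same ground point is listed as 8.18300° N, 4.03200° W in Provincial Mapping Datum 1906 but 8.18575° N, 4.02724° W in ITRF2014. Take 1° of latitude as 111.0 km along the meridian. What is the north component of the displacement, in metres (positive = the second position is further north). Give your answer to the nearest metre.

Δφ = 8.18575° − 8.18300° = +0.00275°; Δλ = -4.02724° − -4.03200° = +0.00476°.
ΔN = Δφ × 111000 = 305.3 m; ΔE = Δλ × 111000 × cos(8.18300°) = +0.00476 × 111000 × 0.989819 = 523.0 m.

ΔN = 305 m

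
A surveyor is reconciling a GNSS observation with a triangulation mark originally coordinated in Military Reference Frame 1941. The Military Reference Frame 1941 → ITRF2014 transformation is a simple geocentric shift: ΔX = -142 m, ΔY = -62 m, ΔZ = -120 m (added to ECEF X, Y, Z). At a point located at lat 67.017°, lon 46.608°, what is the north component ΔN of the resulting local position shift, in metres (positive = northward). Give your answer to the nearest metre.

ΔN = 84 m

At φ = 67.017°, λ = 46.608°: sin φ = 0.920621, cos φ = 0.390458, sin λ = 0.726671, cos λ = 0.686986.
ΔN = −sin φ cos λ·ΔX − sin φ sin λ·ΔY + cos φ·ΔZ = −(0.920621)(0.686986)(-142) − (0.920621)(0.726671)(-62) + (0.390458)(-120) = 84.43 m.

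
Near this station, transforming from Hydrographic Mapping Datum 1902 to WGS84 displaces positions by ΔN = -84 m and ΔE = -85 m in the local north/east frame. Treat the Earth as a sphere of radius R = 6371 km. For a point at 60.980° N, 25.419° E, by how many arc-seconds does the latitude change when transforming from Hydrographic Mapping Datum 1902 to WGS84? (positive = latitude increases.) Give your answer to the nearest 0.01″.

Δφ = -2.72″

On a sphere of radius R, 1 rad of latitude = R, so Δφ = ΔN / R = -84.0 / 6371000 = -1.3185e-05 rad = -2.720″.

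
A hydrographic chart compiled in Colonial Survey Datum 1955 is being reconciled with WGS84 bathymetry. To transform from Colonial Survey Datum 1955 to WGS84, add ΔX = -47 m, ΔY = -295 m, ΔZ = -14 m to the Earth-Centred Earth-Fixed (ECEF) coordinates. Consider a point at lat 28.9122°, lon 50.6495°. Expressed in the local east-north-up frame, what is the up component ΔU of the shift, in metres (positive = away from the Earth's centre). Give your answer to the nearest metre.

ΔU = -233 m

The local up (radial) axis is (cos φ cos λ, cos φ sin λ, sin φ), giving ΔU = -26.087 − 199.686 − 6.769 = -232.54 m.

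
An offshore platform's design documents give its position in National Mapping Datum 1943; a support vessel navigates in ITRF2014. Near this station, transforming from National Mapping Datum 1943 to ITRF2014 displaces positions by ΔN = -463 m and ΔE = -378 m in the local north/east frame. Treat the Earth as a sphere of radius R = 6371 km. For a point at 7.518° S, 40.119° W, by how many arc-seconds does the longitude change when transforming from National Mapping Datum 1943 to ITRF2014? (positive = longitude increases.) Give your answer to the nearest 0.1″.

At latitude -7.518°, cos φ = 0.991404.
One radian of longitude at latitude φ spans R cos φ, so Δλ = ΔE / (R cos φ) = -378.0 / (6371000 × 0.991404) = -5.9846e-05 rad = -12.344″.

Δλ = -12.3″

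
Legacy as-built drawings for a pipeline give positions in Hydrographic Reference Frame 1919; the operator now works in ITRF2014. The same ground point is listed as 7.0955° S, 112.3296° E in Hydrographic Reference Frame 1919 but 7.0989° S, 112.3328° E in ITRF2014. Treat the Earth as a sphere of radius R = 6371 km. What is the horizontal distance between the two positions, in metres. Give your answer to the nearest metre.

517 m

Δφ = -7.0989° − -7.0955° = -0.0034°; Δλ = 112.3328° − 112.3296° = +0.0032°.
1° along a meridian = πR/180 = 111195 m.
ΔN = Δφ × 111195 = -378.1 m; ΔE = Δλ × 111195 × cos(-7.0955°) = +0.0032 × 111195 × 0.992342 = 353.1 m.
Distance = √(ΔE² + ΔN²) = √(353.1² + (-378.1)²) = 517.3 m.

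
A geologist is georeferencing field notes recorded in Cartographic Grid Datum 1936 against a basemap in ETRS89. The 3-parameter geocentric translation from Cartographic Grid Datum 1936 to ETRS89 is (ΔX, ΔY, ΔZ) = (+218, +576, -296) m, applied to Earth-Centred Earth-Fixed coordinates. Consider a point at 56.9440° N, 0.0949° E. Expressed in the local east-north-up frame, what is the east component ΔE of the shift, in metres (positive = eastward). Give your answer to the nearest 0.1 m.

ΔE = 575.6 m

The local east axis at (φ, λ) is (−sin λ, cos λ, 0), so ΔE = −sin(0.0949°)·218 + cos(0.0949°)·576 = 575.64 m.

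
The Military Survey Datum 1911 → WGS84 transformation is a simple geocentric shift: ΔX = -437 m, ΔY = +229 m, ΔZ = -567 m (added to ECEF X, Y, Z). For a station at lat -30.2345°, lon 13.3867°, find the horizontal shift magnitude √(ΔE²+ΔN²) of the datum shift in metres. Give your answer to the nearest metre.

The local east axis at (φ, λ) is (−sin λ, cos λ, 0), so ΔE = −sin(13.3867°)·(-437) + cos(13.3867°)·229 = 323.95 m.
The local north axis is (−sin φ cos λ, −sin φ sin λ, cos φ), giving ΔN = -214.068 + 26.697 − 489.872 = -677.24 m.
Horizontal magnitude = √(ΔE² + ΔN²) = √(323.95² + (-677.24)²) = 750.74 m.

751 m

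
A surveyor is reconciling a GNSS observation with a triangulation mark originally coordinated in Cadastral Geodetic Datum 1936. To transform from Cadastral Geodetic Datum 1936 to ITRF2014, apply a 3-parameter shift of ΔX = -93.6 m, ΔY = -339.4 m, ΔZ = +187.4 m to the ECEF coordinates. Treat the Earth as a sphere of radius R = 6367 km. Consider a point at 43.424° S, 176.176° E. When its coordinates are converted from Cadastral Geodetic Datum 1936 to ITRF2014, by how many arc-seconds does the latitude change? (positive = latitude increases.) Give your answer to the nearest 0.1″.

sin φ = -0.687392, cos φ = 0.726287, sin λ = 0.066692, cos λ = -0.997774.
North component: ΔN = −sin φ cos λ·ΔX − sin φ sin λ·ΔY + cos φ·ΔZ = −(-0.687392)(-0.997774)(-93.6) − (-0.687392)(0.066692)(-339.4) + (0.726287)(187.4) = 184.74 m.
1° of latitude spans πR/180 = 111125 m, so Δφ = 184.74 / 111125 × 3600 = 5.985″.

Δφ = 6.0″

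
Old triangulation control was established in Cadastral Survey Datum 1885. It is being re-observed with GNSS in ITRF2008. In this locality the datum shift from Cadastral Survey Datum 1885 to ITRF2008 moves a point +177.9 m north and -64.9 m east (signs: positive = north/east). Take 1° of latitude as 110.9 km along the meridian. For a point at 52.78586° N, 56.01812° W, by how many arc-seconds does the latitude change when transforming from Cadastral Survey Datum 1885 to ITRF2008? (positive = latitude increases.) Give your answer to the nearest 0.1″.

Δφ = 5.8″

1° of latitude = 110.9 km, so Δφ = 177.9 / 110900 = 0.0016041° = 5.775″.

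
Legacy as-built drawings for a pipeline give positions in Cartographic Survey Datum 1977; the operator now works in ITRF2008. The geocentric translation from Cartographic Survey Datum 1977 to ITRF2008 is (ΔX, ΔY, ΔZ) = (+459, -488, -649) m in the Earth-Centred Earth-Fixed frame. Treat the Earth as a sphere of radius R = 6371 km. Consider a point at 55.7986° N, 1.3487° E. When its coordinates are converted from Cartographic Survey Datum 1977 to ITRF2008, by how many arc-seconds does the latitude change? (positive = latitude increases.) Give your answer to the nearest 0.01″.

Δφ = -23.79″

sin φ = 0.827067, cos φ = 0.562104, sin λ = 0.023537, cos λ = 0.999723.
North component: ΔN = −sin φ cos λ·ΔX − sin φ sin λ·ΔY + cos φ·ΔZ = −(0.827067)(0.999723)(459) − (0.827067)(0.023537)(-488) + (0.562104)(-649) = -734.82 m.
1° of latitude spans πR/180 = 111195 m, so Δφ = -734.82 / 111195 × 3600 = -23.790″.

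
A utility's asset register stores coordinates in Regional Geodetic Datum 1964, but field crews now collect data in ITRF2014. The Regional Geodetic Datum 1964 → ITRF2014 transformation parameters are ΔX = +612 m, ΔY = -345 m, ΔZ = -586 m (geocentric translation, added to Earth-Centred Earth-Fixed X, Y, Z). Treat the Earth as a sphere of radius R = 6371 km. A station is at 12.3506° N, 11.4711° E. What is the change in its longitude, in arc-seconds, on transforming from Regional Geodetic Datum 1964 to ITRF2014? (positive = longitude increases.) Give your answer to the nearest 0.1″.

Δλ = -15.2″

sin φ = 0.213893, cos φ = 0.976857, sin λ = 0.198874, cos λ = 0.980025.
East component: ΔE = −sin λ·ΔX + cos λ·ΔY = −(0.198874)(612) + (0.980025)(-345) = -459.82 m.
1° of latitude spans πR/180 = 111195 m; at latitude φ, 1° of longitude spans that × cos φ = 108621.5 m, so Δλ = -459.82 / 108621.5 × 3600 = -15.240″.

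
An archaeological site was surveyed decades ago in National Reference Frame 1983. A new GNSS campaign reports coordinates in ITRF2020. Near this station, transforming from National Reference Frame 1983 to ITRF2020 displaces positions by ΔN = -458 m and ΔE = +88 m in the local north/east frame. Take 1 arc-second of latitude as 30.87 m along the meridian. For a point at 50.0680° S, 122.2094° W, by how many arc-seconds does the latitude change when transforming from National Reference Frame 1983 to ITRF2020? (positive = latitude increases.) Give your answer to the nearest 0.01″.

1″ of latitude = 30.87 m, so Δφ = -458.0 / 30.87 = -14.836″.

Δφ = -14.84″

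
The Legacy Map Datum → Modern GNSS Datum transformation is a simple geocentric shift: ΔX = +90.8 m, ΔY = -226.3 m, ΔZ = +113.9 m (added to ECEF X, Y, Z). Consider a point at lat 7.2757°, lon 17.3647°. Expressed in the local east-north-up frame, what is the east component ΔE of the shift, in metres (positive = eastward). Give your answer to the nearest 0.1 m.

The local east axis at (φ, λ) is (−sin λ, cos λ, 0), so ΔE = −sin(17.3647°)·90.8 + cos(17.3647°)·(-226.3) = -243.09 m.

ΔE = -243.1 m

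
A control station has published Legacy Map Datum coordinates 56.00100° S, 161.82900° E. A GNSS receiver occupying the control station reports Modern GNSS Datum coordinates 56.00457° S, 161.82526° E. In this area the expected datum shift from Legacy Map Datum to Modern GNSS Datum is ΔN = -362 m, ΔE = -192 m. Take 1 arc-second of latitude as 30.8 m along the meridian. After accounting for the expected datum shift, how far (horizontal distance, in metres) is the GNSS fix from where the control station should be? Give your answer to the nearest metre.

52 m

Observed coordinate differences: Δφ = -0.00357°, Δλ = -0.00374°.
Converting to metres (1° lat = 110880 m, cos φ = 0.559178): observed ΔN = -395.8 m, observed ΔE = -231.9 m.
Subtracting the expected shift leaves a residual of -395.8 − (-362) = -33.8 m north and -231.9 − (-192) = -39.9 m east.
Residual distance = √((-33.8)² + (-39.9)²) = 52.3 m.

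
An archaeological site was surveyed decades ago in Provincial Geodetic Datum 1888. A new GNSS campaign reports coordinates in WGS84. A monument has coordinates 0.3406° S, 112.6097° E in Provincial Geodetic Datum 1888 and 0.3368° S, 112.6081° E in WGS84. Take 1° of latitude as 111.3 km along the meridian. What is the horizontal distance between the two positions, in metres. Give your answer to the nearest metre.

459 m

Δφ = -0.3368° − -0.3406° = +0.0038°; Δλ = 112.6081° − 112.6097° = -0.0016°.
ΔN = Δφ × 111300 = 422.9 m; ΔE = Δλ × 111300 × cos(-0.3406°) = -0.0016 × 111300 × 0.999982 = -178.1 m.
Distance = √(ΔE² + ΔN²) = √((-178.1)² + 422.9²) = 458.9 m.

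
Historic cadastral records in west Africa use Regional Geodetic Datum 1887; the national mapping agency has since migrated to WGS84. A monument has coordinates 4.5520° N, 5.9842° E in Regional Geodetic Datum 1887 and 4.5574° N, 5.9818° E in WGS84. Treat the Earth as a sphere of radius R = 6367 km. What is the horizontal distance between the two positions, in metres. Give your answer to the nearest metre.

Δφ = 4.5574° − 4.5520° = +0.0054°; Δλ = 5.9818° − 5.9842° = -0.0024°.
1° along a meridian = πR/180 = 111125 m.
ΔN = Δφ × 111125 = 600.1 m; ΔE = Δλ × 111125 × cos(4.5520°) = -0.0024 × 111125 × 0.996846 = -265.9 m.
Distance = √(ΔE² + ΔN²) = √((-265.9)² + 600.1²) = 656.3 m.

656 m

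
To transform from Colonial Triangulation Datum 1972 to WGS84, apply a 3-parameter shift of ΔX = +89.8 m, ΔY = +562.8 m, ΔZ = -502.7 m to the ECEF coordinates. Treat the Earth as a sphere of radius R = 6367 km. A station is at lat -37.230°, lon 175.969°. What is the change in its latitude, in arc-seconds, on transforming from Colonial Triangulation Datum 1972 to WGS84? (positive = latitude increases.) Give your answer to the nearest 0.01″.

Δφ = -13.95″

sin φ = -0.605016, cos φ = 0.796213, sin λ = 0.070296, cos λ = -0.997526.
North component: ΔN = −sin φ cos λ·ΔX − sin φ sin λ·ΔY + cos φ·ΔZ = −(-0.605016)(-0.997526)(89.8) − (-0.605016)(0.070296)(562.8) + (0.796213)(-502.7) = -430.52 m.
1° of latitude spans πR/180 = 111125 m, so Δφ = -430.52 / 111125 × 3600 = -13.947″.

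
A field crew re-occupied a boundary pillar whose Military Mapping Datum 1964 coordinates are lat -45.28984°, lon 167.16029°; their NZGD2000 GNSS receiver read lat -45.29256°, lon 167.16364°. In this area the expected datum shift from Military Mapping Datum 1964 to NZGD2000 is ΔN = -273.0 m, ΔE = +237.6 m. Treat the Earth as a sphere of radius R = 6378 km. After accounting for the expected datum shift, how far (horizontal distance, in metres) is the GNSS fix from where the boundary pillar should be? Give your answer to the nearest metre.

39 m

Observed coordinate differences: Δφ = -0.00272°, Δλ = +0.00335°.
Converting to metres (1° lat = 111317 m, cos φ = 0.703521): observed ΔN = -302.8 m, observed ΔE = 262.4 m.
Subtracting the expected shift leaves a residual of -302.8 − (-273.0) = -29.8 m north and 262.4 − (237.6) = 24.8 m east.
Residual distance = √((-29.8)² + 24.8²) = 38.7 m.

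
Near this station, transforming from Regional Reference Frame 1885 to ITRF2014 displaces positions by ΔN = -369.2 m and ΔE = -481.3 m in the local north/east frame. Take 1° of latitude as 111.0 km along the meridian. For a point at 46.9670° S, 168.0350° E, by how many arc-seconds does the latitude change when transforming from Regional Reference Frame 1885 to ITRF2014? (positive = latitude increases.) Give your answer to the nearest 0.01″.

1° of latitude = 111.0 km, so Δφ = -369.2 / 111000 = -0.0033261° = -11.974″.

Δφ = -11.97″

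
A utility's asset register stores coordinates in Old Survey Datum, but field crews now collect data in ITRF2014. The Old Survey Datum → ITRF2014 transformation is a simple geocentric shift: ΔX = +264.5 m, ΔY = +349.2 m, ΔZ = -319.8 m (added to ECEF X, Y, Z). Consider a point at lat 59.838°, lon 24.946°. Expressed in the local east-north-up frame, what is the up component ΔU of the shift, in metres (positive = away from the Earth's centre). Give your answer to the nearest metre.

The local up (radial) axis is (cos φ cos λ, cos φ sin λ, sin φ), giving ΔU = 120.499 + 74.000 − 276.502 = -82.00 m.

ΔU = -82 m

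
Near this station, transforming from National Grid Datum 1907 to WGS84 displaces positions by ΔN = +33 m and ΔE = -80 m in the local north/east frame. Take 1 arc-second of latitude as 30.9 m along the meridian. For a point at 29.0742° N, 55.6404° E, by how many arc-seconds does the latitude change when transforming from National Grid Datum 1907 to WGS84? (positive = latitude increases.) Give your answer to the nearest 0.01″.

Δφ = 1.07″

1″ of latitude = 30.90 m, so Δφ = 33.0 / 30.90 = 1.068″.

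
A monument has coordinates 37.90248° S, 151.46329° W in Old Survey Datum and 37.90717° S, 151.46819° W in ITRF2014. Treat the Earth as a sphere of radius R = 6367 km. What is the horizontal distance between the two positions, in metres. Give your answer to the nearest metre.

Δφ = -37.90717° − -37.90248° = -0.00469°; Δλ = -151.46819° − -151.46329° = -0.00490°.
1° along a meridian = πR/180 = 111125 m.
ΔN = Δφ × 111125 = -521.2 m; ΔE = Δλ × 111125 × cos(-37.90248°) = -0.00490 × 111125 × 0.789057 = -429.7 m.
Distance = √(ΔE² + ΔN²) = √((-429.7)² + (-521.2)²) = 675.4 m.

675 m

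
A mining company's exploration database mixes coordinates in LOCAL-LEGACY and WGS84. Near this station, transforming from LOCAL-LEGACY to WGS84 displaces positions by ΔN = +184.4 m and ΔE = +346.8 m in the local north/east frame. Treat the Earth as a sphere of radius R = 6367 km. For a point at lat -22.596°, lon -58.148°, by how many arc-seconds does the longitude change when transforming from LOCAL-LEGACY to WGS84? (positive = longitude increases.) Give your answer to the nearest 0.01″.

Δλ = 12.17″

At latitude -22.596°, cos φ = 0.923237.
One radian of longitude at latitude φ spans R cos φ, so Δλ = ΔE / (R cos φ) = 346.8 / (6367000 × 0.923237) = 5.8997e-05 rad = 12.169″.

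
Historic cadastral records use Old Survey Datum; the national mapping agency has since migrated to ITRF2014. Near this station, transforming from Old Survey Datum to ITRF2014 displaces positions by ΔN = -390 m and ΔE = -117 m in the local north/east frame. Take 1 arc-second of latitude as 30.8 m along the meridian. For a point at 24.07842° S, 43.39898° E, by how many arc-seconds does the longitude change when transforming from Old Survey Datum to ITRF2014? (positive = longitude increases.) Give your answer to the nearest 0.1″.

At latitude -24.07842°, cos φ = 0.912988.
1″ of longitude at this latitude = 30.80 × cos φ = 28.1200 m, so Δλ = -117.0 / 28.1200 = -4.161″.

Δλ = -4.2″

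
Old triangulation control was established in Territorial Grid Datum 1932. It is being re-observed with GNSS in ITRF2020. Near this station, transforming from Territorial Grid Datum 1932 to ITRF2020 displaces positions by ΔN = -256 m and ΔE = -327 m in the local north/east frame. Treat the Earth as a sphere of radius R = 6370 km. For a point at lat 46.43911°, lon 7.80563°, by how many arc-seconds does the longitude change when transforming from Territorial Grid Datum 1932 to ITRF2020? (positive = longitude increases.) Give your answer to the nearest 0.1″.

Δλ = -15.4″

At latitude 46.43911°, cos φ = 0.689125.
One radian of longitude at latitude φ spans R cos φ, so Δλ = ΔE / (R cos φ) = -327.0 / (6370000 × 0.689125) = -7.4492e-05 rad = -15.365″.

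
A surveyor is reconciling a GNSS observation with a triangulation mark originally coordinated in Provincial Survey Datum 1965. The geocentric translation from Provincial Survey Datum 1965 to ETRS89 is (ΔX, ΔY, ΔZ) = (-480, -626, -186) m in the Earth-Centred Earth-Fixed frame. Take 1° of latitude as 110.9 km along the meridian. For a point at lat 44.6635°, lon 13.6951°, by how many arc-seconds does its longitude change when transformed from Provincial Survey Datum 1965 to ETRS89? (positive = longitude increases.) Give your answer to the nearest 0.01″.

Δλ = -22.57″

sin φ = 0.702942, cos φ = 0.711247, sin λ = 0.236755, cos λ = 0.971569.
East component: ΔE = −sin λ·ΔX + cos λ·ΔY = −(0.236755)(-480) + (0.971569)(-626) = -494.56 m.
1° of latitude spans 110900 m; at latitude φ, 1° of longitude spans that × cos φ = 78877.3 m, so Δλ = -494.56 / 78877.3 × 3600 = -22.572″.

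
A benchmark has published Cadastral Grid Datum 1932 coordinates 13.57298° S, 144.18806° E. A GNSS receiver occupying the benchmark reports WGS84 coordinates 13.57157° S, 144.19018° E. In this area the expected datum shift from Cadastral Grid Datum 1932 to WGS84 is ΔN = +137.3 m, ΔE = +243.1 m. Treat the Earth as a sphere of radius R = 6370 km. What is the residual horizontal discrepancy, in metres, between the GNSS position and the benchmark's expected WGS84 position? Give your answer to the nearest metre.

24 m

Observed coordinate differences: Δφ = +0.00141°, Δλ = +0.00212°.
Converting to metres (1° lat = 111177 m, cos φ = 0.972072): observed ΔN = 156.8 m, observed ΔE = 229.1 m.
Subtracting the expected shift leaves a residual of 156.8 − (137.3) = 19.5 m north and 229.1 − (243.1) = -14.0 m east.
Residual distance = √(19.5² + (-14.0)²) = 24.0 m.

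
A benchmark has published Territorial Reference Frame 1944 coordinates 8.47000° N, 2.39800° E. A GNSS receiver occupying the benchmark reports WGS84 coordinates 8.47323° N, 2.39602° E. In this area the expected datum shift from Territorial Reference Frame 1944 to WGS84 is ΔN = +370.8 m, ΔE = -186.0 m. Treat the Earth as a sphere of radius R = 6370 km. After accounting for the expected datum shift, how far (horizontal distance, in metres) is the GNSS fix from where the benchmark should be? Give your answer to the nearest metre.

34 m

Observed coordinate differences: Δφ = +0.00323°, Δλ = -0.00198°.
Converting to metres (1° lat = 111177 m, cos φ = 0.989093): observed ΔN = 359.1 m, observed ΔE = -217.7 m.
Subtracting the expected shift leaves a residual of 359.1 − (370.8) = -11.7 m north and -217.7 − (-186.0) = -31.7 m east.
Residual distance = √((-11.7)² + (-31.7)²) = 33.8 m.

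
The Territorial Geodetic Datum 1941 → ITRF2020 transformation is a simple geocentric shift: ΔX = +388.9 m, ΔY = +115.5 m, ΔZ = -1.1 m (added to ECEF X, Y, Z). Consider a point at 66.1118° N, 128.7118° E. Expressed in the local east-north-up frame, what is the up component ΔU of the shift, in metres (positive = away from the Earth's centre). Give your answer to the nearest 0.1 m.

ΔU = -63.0 m

The local up (radial) axis is (cos φ cos λ, cos φ sin λ, sin φ), giving ΔU = -98.492 + 36.496 − 1.006 = -63.00 m.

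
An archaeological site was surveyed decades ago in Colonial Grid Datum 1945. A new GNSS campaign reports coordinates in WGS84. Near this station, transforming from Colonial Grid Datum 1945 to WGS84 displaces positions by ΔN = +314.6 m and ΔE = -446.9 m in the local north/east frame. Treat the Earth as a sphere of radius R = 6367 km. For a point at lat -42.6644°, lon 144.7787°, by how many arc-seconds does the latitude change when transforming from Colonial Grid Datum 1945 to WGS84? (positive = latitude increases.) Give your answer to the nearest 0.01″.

On a sphere of radius R, 1 rad of latitude = R, so Δφ = ΔN / R = 314.6 / 6367000 = 4.9411e-05 rad = 10.192″.

Δφ = 10.19″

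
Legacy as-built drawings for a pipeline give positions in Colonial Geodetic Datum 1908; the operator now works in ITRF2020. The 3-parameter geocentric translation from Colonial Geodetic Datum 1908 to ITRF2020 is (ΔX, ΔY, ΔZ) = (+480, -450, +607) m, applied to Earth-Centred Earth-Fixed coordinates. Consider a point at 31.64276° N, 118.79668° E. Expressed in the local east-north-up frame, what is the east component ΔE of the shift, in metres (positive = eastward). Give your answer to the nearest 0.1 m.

ΔE = -203.9 m

The local east axis at (φ, λ) is (−sin λ, cos λ, 0), so ΔE = −sin(118.79668°)·480 + cos(118.79668°)·(-450) = -203.87 m.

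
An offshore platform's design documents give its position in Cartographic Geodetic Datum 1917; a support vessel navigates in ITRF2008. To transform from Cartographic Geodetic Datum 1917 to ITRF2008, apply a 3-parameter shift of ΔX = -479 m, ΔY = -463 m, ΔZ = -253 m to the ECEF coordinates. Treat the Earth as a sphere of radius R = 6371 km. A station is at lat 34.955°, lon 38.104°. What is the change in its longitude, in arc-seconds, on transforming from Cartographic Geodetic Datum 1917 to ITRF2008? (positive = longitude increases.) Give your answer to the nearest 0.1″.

Δλ = -2.7″

sin φ = 0.572933, cos φ = 0.819602, sin λ = 0.617091, cos λ = 0.786892.
East component: ΔE = −sin λ·ΔX + cos λ·ΔY = −(0.617091)(-479) + (0.786892)(-463) = -68.74 m.
1° of latitude spans πR/180 = 111195 m; at latitude φ, 1° of longitude spans that × cos φ = 91135.6 m, so Δλ = -68.74 / 91135.6 × 3600 = -2.716″.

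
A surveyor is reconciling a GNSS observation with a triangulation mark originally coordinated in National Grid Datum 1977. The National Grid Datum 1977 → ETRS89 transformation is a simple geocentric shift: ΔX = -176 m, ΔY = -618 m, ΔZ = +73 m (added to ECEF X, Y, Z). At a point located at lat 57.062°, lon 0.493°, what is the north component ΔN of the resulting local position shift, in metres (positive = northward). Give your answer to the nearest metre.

ΔN = 192 m

The local north axis is (−sin φ cos λ, −sin φ sin λ, cos φ), giving ΔN = 147.704 + 4.463 + 39.692 = 191.86 m.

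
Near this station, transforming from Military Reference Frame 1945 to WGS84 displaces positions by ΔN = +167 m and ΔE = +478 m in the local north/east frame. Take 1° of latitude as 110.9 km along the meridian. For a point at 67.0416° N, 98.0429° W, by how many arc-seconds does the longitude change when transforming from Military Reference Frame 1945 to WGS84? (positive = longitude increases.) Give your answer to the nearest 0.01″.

Δλ = 39.78″

At latitude 67.0416°, cos φ = 0.390063.
1° of longitude at this latitude = 110.9 × cos φ = 43.26 km, so Δλ = 478.0 / 43258.0 = 0.0110500° = 39.780″.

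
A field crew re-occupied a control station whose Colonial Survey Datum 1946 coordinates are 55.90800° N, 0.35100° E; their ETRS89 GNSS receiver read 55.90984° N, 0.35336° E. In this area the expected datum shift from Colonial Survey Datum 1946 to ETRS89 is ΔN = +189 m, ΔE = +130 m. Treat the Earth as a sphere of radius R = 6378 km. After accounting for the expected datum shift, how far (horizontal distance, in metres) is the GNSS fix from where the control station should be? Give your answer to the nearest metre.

Observed coordinate differences: Δφ = +0.00184°, Δλ = +0.00236°.
Converting to metres (1° lat = 111317 m, cos φ = 0.560523): observed ΔN = 204.8 m, observed ΔE = 147.3 m.
Subtracting the expected shift leaves a residual of 204.8 − (189) = 15.8 m north and 147.3 − (130) = 17.3 m east.
Residual distance = √(15.8² + 17.3²) = 23.4 m.

23 m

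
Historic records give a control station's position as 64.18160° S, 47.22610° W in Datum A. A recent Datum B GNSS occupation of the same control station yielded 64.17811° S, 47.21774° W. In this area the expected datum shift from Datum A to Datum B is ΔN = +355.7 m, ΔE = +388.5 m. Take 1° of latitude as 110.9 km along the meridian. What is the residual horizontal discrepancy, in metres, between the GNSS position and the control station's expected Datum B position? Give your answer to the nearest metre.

35 m

Observed coordinate differences: Δφ = +0.00349°, Δλ = +0.00836°.
Converting to metres (1° lat = 110900 m, cos φ = 0.435520): observed ΔN = 387.0 m, observed ΔE = 403.8 m.
Subtracting the expected shift leaves a residual of 387.0 − (355.7) = 31.3 m north and 403.8 − (388.5) = 15.3 m east.
Residual distance = √(31.3² + 15.3²) = 34.9 m.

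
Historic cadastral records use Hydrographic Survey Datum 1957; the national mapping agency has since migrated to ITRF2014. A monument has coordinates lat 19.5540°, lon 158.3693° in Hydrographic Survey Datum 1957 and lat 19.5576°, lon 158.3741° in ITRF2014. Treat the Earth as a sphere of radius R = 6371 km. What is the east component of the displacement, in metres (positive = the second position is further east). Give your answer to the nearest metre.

ΔE = 503 m

Δφ = 19.5576° − 19.5540° = +0.0036°; Δλ = 158.3741° − 158.3693° = +0.0048°.
1° along a meridian = πR/180 = 111195 m.
ΔN = Δφ × 111195 = 400.3 m; ΔE = Δλ × 111195 × cos(19.5540°) = +0.0048 × 111195 × 0.942326 = 503.0 m.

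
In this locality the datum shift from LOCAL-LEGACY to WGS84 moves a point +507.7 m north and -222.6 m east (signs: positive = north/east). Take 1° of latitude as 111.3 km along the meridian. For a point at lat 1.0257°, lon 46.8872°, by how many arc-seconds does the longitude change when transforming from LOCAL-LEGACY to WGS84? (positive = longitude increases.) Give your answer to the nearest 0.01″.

Δλ = -7.20″

At latitude 1.0257°, cos φ = 0.999840.
1° of longitude at this latitude = 111.3 × cos φ = 111.28 km, so Δλ = -222.6 / 111282.2 = -0.0020003° = -7.201″.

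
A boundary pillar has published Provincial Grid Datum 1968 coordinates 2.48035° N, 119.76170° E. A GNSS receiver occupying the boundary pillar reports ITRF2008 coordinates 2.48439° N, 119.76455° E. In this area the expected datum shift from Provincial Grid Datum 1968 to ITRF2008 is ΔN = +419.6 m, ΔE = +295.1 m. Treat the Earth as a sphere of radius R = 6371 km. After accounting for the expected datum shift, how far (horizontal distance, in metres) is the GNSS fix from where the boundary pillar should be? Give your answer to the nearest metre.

Observed coordinate differences: Δφ = +0.00404°, Δλ = +0.00285°.
Converting to metres (1° lat = 111195 m, cos φ = 0.999063): observed ΔN = 449.2 m, observed ΔE = 316.6 m.
Subtracting the expected shift leaves a residual of 449.2 − (419.6) = 29.6 m north and 316.6 − (295.1) = 21.5 m east.
Residual distance = √(29.6² + 21.5²) = 36.6 m.

37 m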